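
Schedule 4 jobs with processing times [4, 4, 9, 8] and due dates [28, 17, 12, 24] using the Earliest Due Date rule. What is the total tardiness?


Sort by due date (EDD order): [(9, 12), (4, 17), (8, 24), (4, 28)]
Compute completion times and tardiness:
  Job 1: p=9, d=12, C=9, tardiness=max(0,9-12)=0
  Job 2: p=4, d=17, C=13, tardiness=max(0,13-17)=0
  Job 3: p=8, d=24, C=21, tardiness=max(0,21-24)=0
  Job 4: p=4, d=28, C=25, tardiness=max(0,25-28)=0
Total tardiness = 0

0


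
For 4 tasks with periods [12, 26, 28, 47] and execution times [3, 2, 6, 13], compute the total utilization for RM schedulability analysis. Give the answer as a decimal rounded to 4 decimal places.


Compute individual utilizations (exact fractions):
  Task 1: C/T = 3/12 = 1/4 (approx. 0.25)
  Task 2: C/T = 2/26 = 1/13 (approx. 0.0769)
  Task 3: C/T = 6/28 = 3/14 (approx. 0.2143)
  Task 4: C/T = 13/47 (approx. 0.2766)
Total utilization U = 1/4 + 1/13 + 3/14 + 13/47 = 13991/17108
Rounded to 4 decimal places: U = 0.8178
RM (Liu & Layland) bound for 4 tasks = 0.756828; compare with U = 13991/17108 (approx. 0.817805)
bound < U <= 1, so the RM sufficient condition is not met (inconclusive; an exact test such as response-time analysis is needed).

0.8178


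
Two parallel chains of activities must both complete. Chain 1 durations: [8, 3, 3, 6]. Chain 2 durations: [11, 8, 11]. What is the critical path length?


Path A total = 8 + 3 + 3 + 6 = 20
Path B total = 11 + 8 + 11 = 30
Critical path = longest path = max(20, 30) = 30

30


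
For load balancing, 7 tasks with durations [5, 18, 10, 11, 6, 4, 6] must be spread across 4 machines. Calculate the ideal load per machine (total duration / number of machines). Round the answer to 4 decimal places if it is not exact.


Total processing time = 5 + 18 + 10 + 11 + 6 + 4 + 6 = 60
Number of machines = 4
Ideal balanced load = 60 / 4 = 15.0

15.0


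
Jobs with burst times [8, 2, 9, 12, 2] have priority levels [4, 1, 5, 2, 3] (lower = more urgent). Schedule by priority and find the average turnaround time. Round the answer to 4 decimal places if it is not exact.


Sort by priority (ascending = highest first):
Order: [(1, 2), (2, 12), (3, 2), (4, 8), (5, 9)]
Completion times:
  Priority 1, burst=2, C=2
  Priority 2, burst=12, C=14
  Priority 3, burst=2, C=16
  Priority 4, burst=8, C=24
  Priority 5, burst=9, C=33
Average turnaround = 89/5 = 17.8

17.8


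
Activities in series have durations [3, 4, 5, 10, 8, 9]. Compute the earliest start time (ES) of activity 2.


Activity 2 starts after activities 1 through 1 complete.
Predecessor durations: [3]
ES = 3 = 3

3


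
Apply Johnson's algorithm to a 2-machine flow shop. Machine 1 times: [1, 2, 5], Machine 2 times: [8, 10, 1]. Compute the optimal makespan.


Apply Johnson's rule:
  Group 1 (a <= b): [(1, 1, 8), (2, 2, 10)]
  Group 2 (a > b): [(3, 5, 1)]
Optimal job order: [1, 2, 3]
Schedule:
  Job 1: M1 done at 1, M2 done at 9
  Job 2: M1 done at 3, M2 done at 19
  Job 3: M1 done at 8, M2 done at 20
Makespan = 20

20


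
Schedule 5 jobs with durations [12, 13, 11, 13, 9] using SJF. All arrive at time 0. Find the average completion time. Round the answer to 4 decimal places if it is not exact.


SJF order (ascending): [9, 11, 12, 13, 13]
Completion times:
  Job 1: burst=9, C=9
  Job 2: burst=11, C=20
  Job 3: burst=12, C=32
  Job 4: burst=13, C=45
  Job 5: burst=13, C=58
Average completion = 164/5 = 32.8

32.8


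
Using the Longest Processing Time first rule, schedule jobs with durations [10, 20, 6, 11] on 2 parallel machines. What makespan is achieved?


Sort jobs in decreasing order (LPT): [20, 11, 10, 6]
Assign each job to the least loaded machine:
  Machine 1: jobs [20, 6], load = 26
  Machine 2: jobs [11, 10], load = 21
Makespan = max load = 26

26


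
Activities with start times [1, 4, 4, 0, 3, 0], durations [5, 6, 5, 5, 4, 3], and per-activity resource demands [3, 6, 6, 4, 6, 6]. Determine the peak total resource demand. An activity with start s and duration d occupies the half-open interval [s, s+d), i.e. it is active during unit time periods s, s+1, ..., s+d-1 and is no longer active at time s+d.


Each activity i is active on [start_i, start_i + duration_i).
Compute total resource usage per time slot:
  t=0: active resources = [4, 6], total = 10
  t=1: active resources = [3, 4, 6], total = 13
  t=2: active resources = [3, 4, 6], total = 13
  t=3: active resources = [3, 4, 6], total = 13
  t=4: active resources = [3, 6, 6, 4, 6], total = 25
  t=5: active resources = [3, 6, 6, 6], total = 21
  t=6: active resources = [6, 6, 6], total = 18
  t=7: active resources = [6, 6], total = 12
  t=8: active resources = [6, 6], total = 12
  t=9: active resources = [6], total = 6
Peak resource demand = 25

25


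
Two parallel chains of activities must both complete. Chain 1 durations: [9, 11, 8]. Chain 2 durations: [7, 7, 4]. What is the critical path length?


Path A total = 9 + 11 + 8 = 28
Path B total = 7 + 7 + 4 = 18
Critical path = longest path = max(28, 18) = 28

28


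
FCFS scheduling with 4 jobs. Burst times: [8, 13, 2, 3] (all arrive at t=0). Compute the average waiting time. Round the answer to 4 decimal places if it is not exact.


FCFS order (as given): [8, 13, 2, 3]
Waiting times:
  Job 1: wait = 0
  Job 2: wait = 8
  Job 3: wait = 21
  Job 4: wait = 23
Sum of waiting times = 52
Average waiting time = 52/4 = 13.0

13.0


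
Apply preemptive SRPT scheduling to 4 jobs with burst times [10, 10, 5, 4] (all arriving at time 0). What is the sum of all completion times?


Since all jobs arrive at t=0, SRPT equals SPT ordering.
SPT order: [4, 5, 10, 10]
Completion times:
  Job 1: p=4, C=4
  Job 2: p=5, C=9
  Job 3: p=10, C=19
  Job 4: p=10, C=29
Total completion time = 4 + 9 + 19 + 29 = 61

61


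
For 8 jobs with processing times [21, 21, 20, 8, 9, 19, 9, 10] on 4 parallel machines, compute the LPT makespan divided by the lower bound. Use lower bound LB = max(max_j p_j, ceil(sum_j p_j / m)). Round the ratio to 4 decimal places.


LPT order: [21, 21, 20, 19, 10, 9, 9, 8]
Machine loads after assignment: [30, 29, 29, 29]
LPT makespan = 30
Lower bound = max(max_job, ceil(total/4)) = max(21, 30) = 30
Ratio = 30 / 30 = 1.0

1.0


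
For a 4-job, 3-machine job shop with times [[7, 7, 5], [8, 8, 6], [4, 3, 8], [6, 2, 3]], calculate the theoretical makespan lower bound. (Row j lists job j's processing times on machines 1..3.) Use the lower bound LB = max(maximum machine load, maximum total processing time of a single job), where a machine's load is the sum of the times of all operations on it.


Machine loads:
  Machine 1: 7 + 8 + 4 + 6 = 25
  Machine 2: 7 + 8 + 3 + 2 = 20
  Machine 3: 5 + 6 + 8 + 3 = 22
Max machine load = 25
Job totals:
  Job 1: 19
  Job 2: 22
  Job 3: 15
  Job 4: 11
Max job total = 22
Lower bound = max(25, 22) = 25

25


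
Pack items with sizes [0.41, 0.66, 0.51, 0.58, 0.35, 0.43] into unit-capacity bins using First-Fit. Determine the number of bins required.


Place items sequentially using First-Fit:
  Item 0.41 -> new Bin 1
  Item 0.66 -> new Bin 2
  Item 0.51 -> Bin 1 (now 0.92)
  Item 0.58 -> new Bin 3
  Item 0.35 -> Bin 3 (now 0.93)
  Item 0.43 -> new Bin 4
Total bins used = 4

4


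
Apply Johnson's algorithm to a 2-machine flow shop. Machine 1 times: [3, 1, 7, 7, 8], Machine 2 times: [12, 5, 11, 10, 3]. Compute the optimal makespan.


Apply Johnson's rule:
  Group 1 (a <= b): [(2, 1, 5), (1, 3, 12), (3, 7, 11), (4, 7, 10)]
  Group 2 (a > b): [(5, 8, 3)]
Optimal job order: [2, 1, 3, 4, 5]
Schedule:
  Job 2: M1 done at 1, M2 done at 6
  Job 1: M1 done at 4, M2 done at 18
  Job 3: M1 done at 11, M2 done at 29
  Job 4: M1 done at 18, M2 done at 39
  Job 5: M1 done at 26, M2 done at 42
Makespan = 42

42


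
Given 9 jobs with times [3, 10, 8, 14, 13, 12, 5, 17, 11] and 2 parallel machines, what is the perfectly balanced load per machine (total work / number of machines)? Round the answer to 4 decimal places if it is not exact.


Total processing time = 3 + 10 + 8 + 14 + 13 + 12 + 5 + 17 + 11 = 93
Number of machines = 2
Ideal balanced load = 93 / 2 = 46.5

46.5


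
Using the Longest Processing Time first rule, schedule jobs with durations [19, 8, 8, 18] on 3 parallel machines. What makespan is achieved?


Sort jobs in decreasing order (LPT): [19, 18, 8, 8]
Assign each job to the least loaded machine:
  Machine 1: jobs [19], load = 19
  Machine 2: jobs [18], load = 18
  Machine 3: jobs [8, 8], load = 16
Makespan = max load = 19

19


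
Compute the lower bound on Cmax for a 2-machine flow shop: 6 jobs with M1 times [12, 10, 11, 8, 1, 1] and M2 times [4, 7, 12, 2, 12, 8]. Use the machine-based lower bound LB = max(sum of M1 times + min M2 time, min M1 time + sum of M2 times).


LB1 = sum(M1 times) + min(M2 times) = 43 + 2 = 45
LB2 = min(M1 times) + sum(M2 times) = 1 + 45 = 46
Lower bound = max(LB1, LB2) = max(45, 46) = 46

46


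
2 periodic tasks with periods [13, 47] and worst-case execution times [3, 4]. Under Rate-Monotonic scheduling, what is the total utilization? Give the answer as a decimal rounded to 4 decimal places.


Compute individual utilizations (exact fractions):
  Task 1: C/T = 3/13 (approx. 0.2308)
  Task 2: C/T = 4/47 (approx. 0.0851)
Total utilization U = 3/13 + 4/47 = 193/611
Rounded to 4 decimal places: U = 0.3159
RM (Liu & Layland) bound for 2 tasks = 0.828427; compare with U = 193/611 (approx. 0.315876)
U <= bound, so schedulable by RM sufficient condition.

0.3159


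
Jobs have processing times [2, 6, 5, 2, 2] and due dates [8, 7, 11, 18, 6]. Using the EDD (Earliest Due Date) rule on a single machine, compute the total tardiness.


Sort by due date (EDD order): [(2, 6), (6, 7), (2, 8), (5, 11), (2, 18)]
Compute completion times and tardiness:
  Job 1: p=2, d=6, C=2, tardiness=max(0,2-6)=0
  Job 2: p=6, d=7, C=8, tardiness=max(0,8-7)=1
  Job 3: p=2, d=8, C=10, tardiness=max(0,10-8)=2
  Job 4: p=5, d=11, C=15, tardiness=max(0,15-11)=4
  Job 5: p=2, d=18, C=17, tardiness=max(0,17-18)=0
Total tardiness = 7

7


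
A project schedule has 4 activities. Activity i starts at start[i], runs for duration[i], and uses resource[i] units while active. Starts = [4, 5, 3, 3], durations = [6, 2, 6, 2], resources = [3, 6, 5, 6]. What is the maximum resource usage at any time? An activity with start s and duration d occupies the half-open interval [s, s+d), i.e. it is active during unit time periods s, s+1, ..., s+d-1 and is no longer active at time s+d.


Each activity i is active on [start_i, start_i + duration_i).
Compute total resource usage per time slot:
  t=0: active resources = [], total = 0
  t=1: active resources = [], total = 0
  t=2: active resources = [], total = 0
  t=3: active resources = [5, 6], total = 11
  t=4: active resources = [3, 5, 6], total = 14
  t=5: active resources = [3, 6, 5], total = 14
  t=6: active resources = [3, 6, 5], total = 14
  t=7: active resources = [3, 5], total = 8
  t=8: active resources = [3, 5], total = 8
  t=9: active resources = [3], total = 3
Peak resource demand = 14

14


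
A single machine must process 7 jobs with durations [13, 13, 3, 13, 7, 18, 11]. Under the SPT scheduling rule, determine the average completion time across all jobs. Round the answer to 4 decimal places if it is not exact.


Sort jobs by processing time (SPT order): [3, 7, 11, 13, 13, 13, 18]
Compute completion times sequentially:
  Job 1: processing = 3, completes at 3
  Job 2: processing = 7, completes at 10
  Job 3: processing = 11, completes at 21
  Job 4: processing = 13, completes at 34
  Job 5: processing = 13, completes at 47
  Job 6: processing = 13, completes at 60
  Job 7: processing = 18, completes at 78
Sum of completion times = 253
Average completion time = 253/7 = 36.1429

36.1429


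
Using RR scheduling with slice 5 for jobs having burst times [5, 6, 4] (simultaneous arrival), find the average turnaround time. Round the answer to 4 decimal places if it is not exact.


Time quantum = 5
Execution trace:
  J1 runs 5 units, time = 5
  J2 runs 5 units, time = 10
  J3 runs 4 units, time = 14
  J2 runs 1 units, time = 15
Finish times: [5, 15, 14]
Average turnaround = 34/3 = 11.3333

11.3333


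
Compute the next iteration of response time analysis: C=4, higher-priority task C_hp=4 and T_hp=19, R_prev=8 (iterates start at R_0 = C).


R_next = C + ceil(R_prev / T_hp) * C_hp
ceil(8 / 19) = ceil(0.4211) = 1
Interference = 1 * 4 = 4
R_next = 4 + 4 = 8
R_next = R_prev, so the iteration has converged (response time = 8).

8


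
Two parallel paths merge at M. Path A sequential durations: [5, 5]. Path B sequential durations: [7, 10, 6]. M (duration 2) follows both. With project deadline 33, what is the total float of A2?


Forward pass: ES(A2) = sum of predecessors on chain A = 5
EF = ES + duration = 5 + 5 = 10
Backward pass: LF(M) = deadline = 33; LS(M) = 33 - 2 = 31
LF(A2) = LS(M) - sum(successors on chain A) = 31 - 0 = 31
LS = LF - duration = 31 - 5 = 26
Total float = LS - ES = 26 - 5 = 21

21


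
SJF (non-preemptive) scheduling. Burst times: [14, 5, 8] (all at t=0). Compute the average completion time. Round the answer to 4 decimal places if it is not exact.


SJF order (ascending): [5, 8, 14]
Completion times:
  Job 1: burst=5, C=5
  Job 2: burst=8, C=13
  Job 3: burst=14, C=27
Average completion = 45/3 = 15.0

15.0


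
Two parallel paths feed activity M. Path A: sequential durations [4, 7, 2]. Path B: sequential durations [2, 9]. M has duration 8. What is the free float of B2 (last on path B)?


ES(B2) = sum of predecessors on chain B = 2
EF(B2) = ES + duration = 2 + 9 = 11
Successor of B2 is M. ES(M) = max(sum(A), sum(B)) = max(13, 11) = 13
Free float = ES(successor) - EF(current) = 13 - 11 = 2

2


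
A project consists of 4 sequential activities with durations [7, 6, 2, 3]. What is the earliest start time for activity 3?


Activity 3 starts after activities 1 through 2 complete.
Predecessor durations: [7, 6]
ES = 7 + 6 = 13

13


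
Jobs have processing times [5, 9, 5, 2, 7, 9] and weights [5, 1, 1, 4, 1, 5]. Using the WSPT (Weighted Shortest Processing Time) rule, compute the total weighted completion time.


Compute p/w ratios and sort ascending (WSPT): [(2, 4), (5, 5), (9, 5), (5, 1), (7, 1), (9, 1)]
Compute weighted completion times:
  Job (p=2,w=4): C=2, w*C=4*2=8
  Job (p=5,w=5): C=7, w*C=5*7=35
  Job (p=9,w=5): C=16, w*C=5*16=80
  Job (p=5,w=1): C=21, w*C=1*21=21
  Job (p=7,w=1): C=28, w*C=1*28=28
  Job (p=9,w=1): C=37, w*C=1*37=37
Total weighted completion time = 209

209


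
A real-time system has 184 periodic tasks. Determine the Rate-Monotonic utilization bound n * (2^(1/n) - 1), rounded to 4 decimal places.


Compute 2^(1/184) = 1.0037742087
Subtract 1: 1.0037742087 - 1 = 0.0037742087
Multiply by n: 184 * 0.0037742087 = 0.6944544008
Round to 4 dp: 0.6945

0.6945


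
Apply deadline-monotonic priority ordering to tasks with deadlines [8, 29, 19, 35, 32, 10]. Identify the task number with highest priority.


Sort tasks by relative deadline (ascending):
  Task 1: deadline = 8
  Task 6: deadline = 10
  Task 3: deadline = 19
  Task 2: deadline = 29
  Task 5: deadline = 32
  Task 4: deadline = 35
Priority order (highest first): [1, 6, 3, 2, 5, 4]
Highest priority task = 1

1


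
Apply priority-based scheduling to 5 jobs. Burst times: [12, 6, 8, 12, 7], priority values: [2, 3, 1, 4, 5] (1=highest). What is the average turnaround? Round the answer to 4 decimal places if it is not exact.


Sort by priority (ascending = highest first):
Order: [(1, 8), (2, 12), (3, 6), (4, 12), (5, 7)]
Completion times:
  Priority 1, burst=8, C=8
  Priority 2, burst=12, C=20
  Priority 3, burst=6, C=26
  Priority 4, burst=12, C=38
  Priority 5, burst=7, C=45
Average turnaround = 137/5 = 27.4

27.4


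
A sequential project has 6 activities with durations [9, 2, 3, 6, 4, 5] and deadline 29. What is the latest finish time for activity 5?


LF(activity 5) = deadline - sum of successor durations
Successors: activities 6 through 6 with durations [5]
Sum of successor durations = 5
LF = 29 - 5 = 24

24


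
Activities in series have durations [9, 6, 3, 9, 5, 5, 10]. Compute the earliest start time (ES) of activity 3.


Activity 3 starts after activities 1 through 2 complete.
Predecessor durations: [9, 6]
ES = 9 + 6 = 15

15


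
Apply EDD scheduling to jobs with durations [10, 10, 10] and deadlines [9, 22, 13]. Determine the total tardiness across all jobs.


Sort by due date (EDD order): [(10, 9), (10, 13), (10, 22)]
Compute completion times and tardiness:
  Job 1: p=10, d=9, C=10, tardiness=max(0,10-9)=1
  Job 2: p=10, d=13, C=20, tardiness=max(0,20-13)=7
  Job 3: p=10, d=22, C=30, tardiness=max(0,30-22)=8
Total tardiness = 16

16


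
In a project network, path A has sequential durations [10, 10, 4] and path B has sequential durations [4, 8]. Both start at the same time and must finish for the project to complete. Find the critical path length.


Path A total = 10 + 10 + 4 = 24
Path B total = 4 + 8 = 12
Critical path = longest path = max(24, 12) = 24

24


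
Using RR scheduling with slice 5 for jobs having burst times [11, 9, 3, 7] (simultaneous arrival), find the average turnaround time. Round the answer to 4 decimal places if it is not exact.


Time quantum = 5
Execution trace:
  J1 runs 5 units, time = 5
  J2 runs 5 units, time = 10
  J3 runs 3 units, time = 13
  J4 runs 5 units, time = 18
  J1 runs 5 units, time = 23
  J2 runs 4 units, time = 27
  J4 runs 2 units, time = 29
  J1 runs 1 units, time = 30
Finish times: [30, 27, 13, 29]
Average turnaround = 99/4 = 24.75

24.75


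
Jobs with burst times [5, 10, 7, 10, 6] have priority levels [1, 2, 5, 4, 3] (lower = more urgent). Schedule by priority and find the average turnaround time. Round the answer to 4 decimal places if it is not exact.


Sort by priority (ascending = highest first):
Order: [(1, 5), (2, 10), (3, 6), (4, 10), (5, 7)]
Completion times:
  Priority 1, burst=5, C=5
  Priority 2, burst=10, C=15
  Priority 3, burst=6, C=21
  Priority 4, burst=10, C=31
  Priority 5, burst=7, C=38
Average turnaround = 110/5 = 22.0

22.0


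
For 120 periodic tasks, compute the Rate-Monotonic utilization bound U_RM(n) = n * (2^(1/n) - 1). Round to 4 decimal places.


Compute 2^(1/120) = 1.0057929411
Subtract 1: 1.0057929411 - 1 = 0.0057929411
Multiply by n: 120 * 0.0057929411 = 0.6951529320
Round to 4 dp: 0.6952

0.6952


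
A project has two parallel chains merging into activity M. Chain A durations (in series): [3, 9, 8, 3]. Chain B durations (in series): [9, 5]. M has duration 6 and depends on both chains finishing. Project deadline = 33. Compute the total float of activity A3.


Forward pass: ES(A3) = sum of predecessors on chain A = 12
EF = ES + duration = 12 + 8 = 20
Backward pass: LF(M) = deadline = 33; LS(M) = 33 - 6 = 27
LF(A3) = LS(M) - sum(successors on chain A) = 27 - 3 = 24
LS = LF - duration = 24 - 8 = 16
Total float = LS - ES = 16 - 12 = 4

4


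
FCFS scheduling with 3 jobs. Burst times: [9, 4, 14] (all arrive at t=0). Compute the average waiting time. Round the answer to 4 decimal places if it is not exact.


FCFS order (as given): [9, 4, 14]
Waiting times:
  Job 1: wait = 0
  Job 2: wait = 9
  Job 3: wait = 13
Sum of waiting times = 22
Average waiting time = 22/3 = 7.3333

7.3333


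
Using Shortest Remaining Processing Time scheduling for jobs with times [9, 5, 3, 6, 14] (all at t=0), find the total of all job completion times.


Since all jobs arrive at t=0, SRPT equals SPT ordering.
SPT order: [3, 5, 6, 9, 14]
Completion times:
  Job 1: p=3, C=3
  Job 2: p=5, C=8
  Job 3: p=6, C=14
  Job 4: p=9, C=23
  Job 5: p=14, C=37
Total completion time = 3 + 8 + 14 + 23 + 37 = 85

85


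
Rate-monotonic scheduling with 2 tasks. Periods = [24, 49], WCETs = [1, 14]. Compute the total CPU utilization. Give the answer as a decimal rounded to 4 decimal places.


Compute individual utilizations (exact fractions):
  Task 1: C/T = 1/24 (approx. 0.0417)
  Task 2: C/T = 14/49 = 2/7 (approx. 0.2857)
Total utilization U = 1/24 + 2/7 = 55/168
Rounded to 4 decimal places: U = 0.3274
RM (Liu & Layland) bound for 2 tasks = 0.828427; compare with U = 55/168 (approx. 0.327381)
U <= bound, so schedulable by RM sufficient condition.

0.3274


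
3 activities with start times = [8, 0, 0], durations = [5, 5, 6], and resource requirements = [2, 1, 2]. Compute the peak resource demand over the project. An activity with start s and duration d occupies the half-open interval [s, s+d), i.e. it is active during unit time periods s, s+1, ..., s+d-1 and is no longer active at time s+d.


Each activity i is active on [start_i, start_i + duration_i).
Compute total resource usage per time slot:
  t=0: active resources = [1, 2], total = 3
  t=1: active resources = [1, 2], total = 3
  t=2: active resources = [1, 2], total = 3
  t=3: active resources = [1, 2], total = 3
  t=4: active resources = [1, 2], total = 3
  t=5: active resources = [2], total = 2
  t=6: active resources = [], total = 0
  t=7: active resources = [], total = 0
  t=8: active resources = [2], total = 2
  t=9: active resources = [2], total = 2
  t=10: active resources = [2], total = 2
  t=11: active resources = [2], total = 2
  t=12: active resources = [2], total = 2
Peak resource demand = 3

3


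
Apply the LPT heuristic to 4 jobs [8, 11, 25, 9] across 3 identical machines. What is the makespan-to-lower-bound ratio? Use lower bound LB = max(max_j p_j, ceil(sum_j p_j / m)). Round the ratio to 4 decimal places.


LPT order: [25, 11, 9, 8]
Machine loads after assignment: [25, 11, 17]
LPT makespan = 25
Lower bound = max(max_job, ceil(total/3)) = max(25, 18) = 25
Ratio = 25 / 25 = 1.0

1.0


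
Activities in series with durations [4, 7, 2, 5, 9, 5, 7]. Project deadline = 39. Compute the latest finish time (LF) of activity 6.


LF(activity 6) = deadline - sum of successor durations
Successors: activities 7 through 7 with durations [7]
Sum of successor durations = 7
LF = 39 - 7 = 32

32


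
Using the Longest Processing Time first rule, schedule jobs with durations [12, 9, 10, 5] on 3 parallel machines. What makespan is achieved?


Sort jobs in decreasing order (LPT): [12, 10, 9, 5]
Assign each job to the least loaded machine:
  Machine 1: jobs [12], load = 12
  Machine 2: jobs [10], load = 10
  Machine 3: jobs [9, 5], load = 14
Makespan = max load = 14

14


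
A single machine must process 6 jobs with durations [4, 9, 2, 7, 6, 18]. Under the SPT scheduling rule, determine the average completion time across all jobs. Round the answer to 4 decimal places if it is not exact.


Sort jobs by processing time (SPT order): [2, 4, 6, 7, 9, 18]
Compute completion times sequentially:
  Job 1: processing = 2, completes at 2
  Job 2: processing = 4, completes at 6
  Job 3: processing = 6, completes at 12
  Job 4: processing = 7, completes at 19
  Job 5: processing = 9, completes at 28
  Job 6: processing = 18, completes at 46
Sum of completion times = 113
Average completion time = 113/6 = 18.8333

18.8333


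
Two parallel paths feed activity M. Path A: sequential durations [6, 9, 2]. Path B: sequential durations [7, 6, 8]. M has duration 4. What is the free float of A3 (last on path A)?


ES(A3) = sum of predecessors on chain A = 15
EF(A3) = ES + duration = 15 + 2 = 17
Successor of A3 is M. ES(M) = max(sum(A), sum(B)) = max(17, 21) = 21
Free float = ES(successor) - EF(current) = 21 - 17 = 4

4


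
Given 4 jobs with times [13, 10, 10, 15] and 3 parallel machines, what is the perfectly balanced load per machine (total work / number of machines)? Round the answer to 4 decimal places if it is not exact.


Total processing time = 13 + 10 + 10 + 15 = 48
Number of machines = 3
Ideal balanced load = 48 / 3 = 16.0

16.0


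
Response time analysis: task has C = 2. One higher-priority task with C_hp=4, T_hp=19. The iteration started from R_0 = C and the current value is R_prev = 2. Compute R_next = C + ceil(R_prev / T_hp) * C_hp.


R_next = C + ceil(R_prev / T_hp) * C_hp
ceil(2 / 19) = ceil(0.1053) = 1
Interference = 1 * 4 = 4
R_next = 2 + 4 = 6

6


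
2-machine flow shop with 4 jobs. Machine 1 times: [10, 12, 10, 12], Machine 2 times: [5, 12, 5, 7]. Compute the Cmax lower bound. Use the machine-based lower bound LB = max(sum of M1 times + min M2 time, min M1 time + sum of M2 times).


LB1 = sum(M1 times) + min(M2 times) = 44 + 5 = 49
LB2 = min(M1 times) + sum(M2 times) = 10 + 29 = 39
Lower bound = max(LB1, LB2) = max(49, 39) = 49

49


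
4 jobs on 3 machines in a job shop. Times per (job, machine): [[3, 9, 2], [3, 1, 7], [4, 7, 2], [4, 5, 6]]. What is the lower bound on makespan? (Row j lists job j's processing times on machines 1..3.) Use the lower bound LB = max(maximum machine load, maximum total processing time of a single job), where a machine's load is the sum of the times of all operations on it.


Machine loads:
  Machine 1: 3 + 3 + 4 + 4 = 14
  Machine 2: 9 + 1 + 7 + 5 = 22
  Machine 3: 2 + 7 + 2 + 6 = 17
Max machine load = 22
Job totals:
  Job 1: 14
  Job 2: 11
  Job 3: 13
  Job 4: 15
Max job total = 15
Lower bound = max(22, 15) = 22

22


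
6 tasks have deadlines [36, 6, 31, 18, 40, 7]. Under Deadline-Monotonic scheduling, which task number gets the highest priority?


Sort tasks by relative deadline (ascending):
  Task 2: deadline = 6
  Task 6: deadline = 7
  Task 4: deadline = 18
  Task 3: deadline = 31
  Task 1: deadline = 36
  Task 5: deadline = 40
Priority order (highest first): [2, 6, 4, 3, 1, 5]
Highest priority task = 2

2


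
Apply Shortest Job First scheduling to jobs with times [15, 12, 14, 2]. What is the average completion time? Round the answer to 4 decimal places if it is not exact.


SJF order (ascending): [2, 12, 14, 15]
Completion times:
  Job 1: burst=2, C=2
  Job 2: burst=12, C=14
  Job 3: burst=14, C=28
  Job 4: burst=15, C=43
Average completion = 87/4 = 21.75

21.75


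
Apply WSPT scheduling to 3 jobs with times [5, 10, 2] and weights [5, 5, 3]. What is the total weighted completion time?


Compute p/w ratios and sort ascending (WSPT): [(2, 3), (5, 5), (10, 5)]
Compute weighted completion times:
  Job (p=2,w=3): C=2, w*C=3*2=6
  Job (p=5,w=5): C=7, w*C=5*7=35
  Job (p=10,w=5): C=17, w*C=5*17=85
Total weighted completion time = 126

126


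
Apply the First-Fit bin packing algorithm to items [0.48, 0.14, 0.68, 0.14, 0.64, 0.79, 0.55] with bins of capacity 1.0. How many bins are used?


Place items sequentially using First-Fit:
  Item 0.48 -> new Bin 1
  Item 0.14 -> Bin 1 (now 0.62)
  Item 0.68 -> new Bin 2
  Item 0.14 -> Bin 1 (now 0.76)
  Item 0.64 -> new Bin 3
  Item 0.79 -> new Bin 4
  Item 0.55 -> new Bin 5
Total bins used = 5

5


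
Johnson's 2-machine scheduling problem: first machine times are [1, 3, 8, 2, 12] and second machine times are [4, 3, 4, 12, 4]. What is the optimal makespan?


Apply Johnson's rule:
  Group 1 (a <= b): [(1, 1, 4), (4, 2, 12), (2, 3, 3)]
  Group 2 (a > b): [(3, 8, 4), (5, 12, 4)]
Optimal job order: [1, 4, 2, 3, 5]
Schedule:
  Job 1: M1 done at 1, M2 done at 5
  Job 4: M1 done at 3, M2 done at 17
  Job 2: M1 done at 6, M2 done at 20
  Job 3: M1 done at 14, M2 done at 24
  Job 5: M1 done at 26, M2 done at 30
Makespan = 30

30


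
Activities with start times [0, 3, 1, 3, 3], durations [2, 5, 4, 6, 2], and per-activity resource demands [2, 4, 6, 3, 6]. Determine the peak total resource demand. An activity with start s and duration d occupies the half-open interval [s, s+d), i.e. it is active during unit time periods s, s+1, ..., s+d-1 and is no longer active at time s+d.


Each activity i is active on [start_i, start_i + duration_i).
Compute total resource usage per time slot:
  t=0: active resources = [2], total = 2
  t=1: active resources = [2, 6], total = 8
  t=2: active resources = [6], total = 6
  t=3: active resources = [4, 6, 3, 6], total = 19
  t=4: active resources = [4, 6, 3, 6], total = 19
  t=5: active resources = [4, 3], total = 7
  t=6: active resources = [4, 3], total = 7
  t=7: active resources = [4, 3], total = 7
  t=8: active resources = [3], total = 3
Peak resource demand = 19

19


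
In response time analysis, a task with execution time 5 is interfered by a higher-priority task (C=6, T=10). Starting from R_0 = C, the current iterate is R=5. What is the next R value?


R_next = C + ceil(R_prev / T_hp) * C_hp
ceil(5 / 10) = ceil(0.5) = 1
Interference = 1 * 6 = 6
R_next = 5 + 6 = 11

11


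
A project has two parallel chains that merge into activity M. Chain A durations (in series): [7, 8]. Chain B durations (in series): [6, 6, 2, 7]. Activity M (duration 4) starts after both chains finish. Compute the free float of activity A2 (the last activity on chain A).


ES(A2) = sum of predecessors on chain A = 7
EF(A2) = ES + duration = 7 + 8 = 15
Successor of A2 is M. ES(M) = max(sum(A), sum(B)) = max(15, 21) = 21
Free float = ES(successor) - EF(current) = 21 - 15 = 6

6


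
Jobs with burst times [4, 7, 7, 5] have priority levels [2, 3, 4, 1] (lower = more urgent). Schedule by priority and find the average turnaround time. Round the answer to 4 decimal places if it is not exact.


Sort by priority (ascending = highest first):
Order: [(1, 5), (2, 4), (3, 7), (4, 7)]
Completion times:
  Priority 1, burst=5, C=5
  Priority 2, burst=4, C=9
  Priority 3, burst=7, C=16
  Priority 4, burst=7, C=23
Average turnaround = 53/4 = 13.25

13.25


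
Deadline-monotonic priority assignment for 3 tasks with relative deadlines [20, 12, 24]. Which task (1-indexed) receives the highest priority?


Sort tasks by relative deadline (ascending):
  Task 2: deadline = 12
  Task 1: deadline = 20
  Task 3: deadline = 24
Priority order (highest first): [2, 1, 3]
Highest priority task = 2

2


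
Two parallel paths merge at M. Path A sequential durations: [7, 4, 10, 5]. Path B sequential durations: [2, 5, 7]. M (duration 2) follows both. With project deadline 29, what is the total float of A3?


Forward pass: ES(A3) = sum of predecessors on chain A = 11
EF = ES + duration = 11 + 10 = 21
Backward pass: LF(M) = deadline = 29; LS(M) = 29 - 2 = 27
LF(A3) = LS(M) - sum(successors on chain A) = 27 - 5 = 22
LS = LF - duration = 22 - 10 = 12
Total float = LS - ES = 12 - 11 = 1

1


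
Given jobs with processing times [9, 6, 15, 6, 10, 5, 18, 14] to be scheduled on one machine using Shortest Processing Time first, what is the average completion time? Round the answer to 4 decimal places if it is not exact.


Sort jobs by processing time (SPT order): [5, 6, 6, 9, 10, 14, 15, 18]
Compute completion times sequentially:
  Job 1: processing = 5, completes at 5
  Job 2: processing = 6, completes at 11
  Job 3: processing = 6, completes at 17
  Job 4: processing = 9, completes at 26
  Job 5: processing = 10, completes at 36
  Job 6: processing = 14, completes at 50
  Job 7: processing = 15, completes at 65
  Job 8: processing = 18, completes at 83
Sum of completion times = 293
Average completion time = 293/8 = 36.625

36.625


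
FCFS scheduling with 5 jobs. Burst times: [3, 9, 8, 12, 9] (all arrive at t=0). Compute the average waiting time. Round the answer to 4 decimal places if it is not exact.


FCFS order (as given): [3, 9, 8, 12, 9]
Waiting times:
  Job 1: wait = 0
  Job 2: wait = 3
  Job 3: wait = 12
  Job 4: wait = 20
  Job 5: wait = 32
Sum of waiting times = 67
Average waiting time = 67/5 = 13.4

13.4


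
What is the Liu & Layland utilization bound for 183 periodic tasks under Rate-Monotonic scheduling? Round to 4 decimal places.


Compute 2^(1/183) = 1.0037948719
Subtract 1: 1.0037948719 - 1 = 0.0037948719
Multiply by n: 183 * 0.0037948719 = 0.6944615577
Round to 4 dp: 0.6945

0.6945


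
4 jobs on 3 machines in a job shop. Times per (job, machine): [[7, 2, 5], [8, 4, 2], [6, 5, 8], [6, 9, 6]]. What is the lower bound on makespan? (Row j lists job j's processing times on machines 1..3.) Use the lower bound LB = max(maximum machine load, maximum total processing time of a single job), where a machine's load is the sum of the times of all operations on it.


Machine loads:
  Machine 1: 7 + 8 + 6 + 6 = 27
  Machine 2: 2 + 4 + 5 + 9 = 20
  Machine 3: 5 + 2 + 8 + 6 = 21
Max machine load = 27
Job totals:
  Job 1: 14
  Job 2: 14
  Job 3: 19
  Job 4: 21
Max job total = 21
Lower bound = max(27, 21) = 27

27


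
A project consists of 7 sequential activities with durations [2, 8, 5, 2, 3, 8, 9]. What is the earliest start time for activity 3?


Activity 3 starts after activities 1 through 2 complete.
Predecessor durations: [2, 8]
ES = 2 + 8 = 10

10


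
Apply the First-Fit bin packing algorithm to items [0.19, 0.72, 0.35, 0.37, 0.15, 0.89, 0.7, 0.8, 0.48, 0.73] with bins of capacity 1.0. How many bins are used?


Place items sequentially using First-Fit:
  Item 0.19 -> new Bin 1
  Item 0.72 -> Bin 1 (now 0.91)
  Item 0.35 -> new Bin 2
  Item 0.37 -> Bin 2 (now 0.72)
  Item 0.15 -> Bin 2 (now 0.87)
  Item 0.89 -> new Bin 3
  Item 0.7 -> new Bin 4
  Item 0.8 -> new Bin 5
  Item 0.48 -> new Bin 6
  Item 0.73 -> new Bin 7
Total bins used = 7

7


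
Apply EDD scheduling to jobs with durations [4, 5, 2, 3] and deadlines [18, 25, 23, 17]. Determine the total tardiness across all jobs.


Sort by due date (EDD order): [(3, 17), (4, 18), (2, 23), (5, 25)]
Compute completion times and tardiness:
  Job 1: p=3, d=17, C=3, tardiness=max(0,3-17)=0
  Job 2: p=4, d=18, C=7, tardiness=max(0,7-18)=0
  Job 3: p=2, d=23, C=9, tardiness=max(0,9-23)=0
  Job 4: p=5, d=25, C=14, tardiness=max(0,14-25)=0
Total tardiness = 0

0


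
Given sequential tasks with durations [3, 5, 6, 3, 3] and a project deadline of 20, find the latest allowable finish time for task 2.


LF(activity 2) = deadline - sum of successor durations
Successors: activities 3 through 5 with durations [6, 3, 3]
Sum of successor durations = 12
LF = 20 - 12 = 8

8


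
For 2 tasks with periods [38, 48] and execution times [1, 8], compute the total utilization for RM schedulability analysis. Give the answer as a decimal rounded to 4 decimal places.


Compute individual utilizations (exact fractions):
  Task 1: C/T = 1/38 (approx. 0.0263)
  Task 2: C/T = 8/48 = 1/6 (approx. 0.1667)
Total utilization U = 1/38 + 1/6 = 11/57
Rounded to 4 decimal places: U = 0.1930
RM (Liu & Layland) bound for 2 tasks = 0.828427; compare with U = 11/57 (approx. 0.192982)
U <= bound, so schedulable by RM sufficient condition.

0.1930


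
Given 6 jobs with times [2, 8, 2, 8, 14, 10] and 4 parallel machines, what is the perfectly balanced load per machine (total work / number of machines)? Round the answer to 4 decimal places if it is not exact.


Total processing time = 2 + 8 + 2 + 8 + 14 + 10 = 44
Number of machines = 4
Ideal balanced load = 44 / 4 = 11.0

11.0


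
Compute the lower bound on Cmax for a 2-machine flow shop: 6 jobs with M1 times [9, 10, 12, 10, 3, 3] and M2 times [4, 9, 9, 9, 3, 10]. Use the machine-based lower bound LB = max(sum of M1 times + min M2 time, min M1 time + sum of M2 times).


LB1 = sum(M1 times) + min(M2 times) = 47 + 3 = 50
LB2 = min(M1 times) + sum(M2 times) = 3 + 44 = 47
Lower bound = max(LB1, LB2) = max(50, 47) = 50

50


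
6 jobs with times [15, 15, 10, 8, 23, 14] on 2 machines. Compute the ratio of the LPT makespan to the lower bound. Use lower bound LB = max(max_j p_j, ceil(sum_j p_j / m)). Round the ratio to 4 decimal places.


LPT order: [23, 15, 15, 14, 10, 8]
Machine loads after assignment: [45, 40]
LPT makespan = 45
Lower bound = max(max_job, ceil(total/2)) = max(23, 43) = 43
Ratio = 45 / 43 = 1.0465

1.0465


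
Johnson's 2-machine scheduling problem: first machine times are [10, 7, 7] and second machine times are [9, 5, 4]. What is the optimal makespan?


Apply Johnson's rule:
  Group 1 (a <= b): []
  Group 2 (a > b): [(1, 10, 9), (2, 7, 5), (3, 7, 4)]
Optimal job order: [1, 2, 3]
Schedule:
  Job 1: M1 done at 10, M2 done at 19
  Job 2: M1 done at 17, M2 done at 24
  Job 3: M1 done at 24, M2 done at 28
Makespan = 28

28


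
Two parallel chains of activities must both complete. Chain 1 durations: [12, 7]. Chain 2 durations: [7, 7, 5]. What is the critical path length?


Path A total = 12 + 7 = 19
Path B total = 7 + 7 + 5 = 19
Critical path = longest path = max(19, 19) = 19

19


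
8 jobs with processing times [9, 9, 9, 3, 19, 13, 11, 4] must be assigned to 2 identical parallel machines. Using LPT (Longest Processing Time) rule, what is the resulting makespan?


Sort jobs in decreasing order (LPT): [19, 13, 11, 9, 9, 9, 4, 3]
Assign each job to the least loaded machine:
  Machine 1: jobs [19, 9, 9, 3], load = 40
  Machine 2: jobs [13, 11, 9, 4], load = 37
Makespan = max load = 40

40


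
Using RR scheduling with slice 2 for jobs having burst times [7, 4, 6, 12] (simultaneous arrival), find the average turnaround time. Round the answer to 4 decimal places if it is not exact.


Time quantum = 2
Execution trace:
  J1 runs 2 units, time = 2
  J2 runs 2 units, time = 4
  J3 runs 2 units, time = 6
  J4 runs 2 units, time = 8
  J1 runs 2 units, time = 10
  J2 runs 2 units, time = 12
  J3 runs 2 units, time = 14
  J4 runs 2 units, time = 16
  J1 runs 2 units, time = 18
  J3 runs 2 units, time = 20
  J4 runs 2 units, time = 22
  J1 runs 1 units, time = 23
  J4 runs 2 units, time = 25
  J4 runs 2 units, time = 27
  J4 runs 2 units, time = 29
Finish times: [23, 12, 20, 29]
Average turnaround = 84/4 = 21.0

21.0


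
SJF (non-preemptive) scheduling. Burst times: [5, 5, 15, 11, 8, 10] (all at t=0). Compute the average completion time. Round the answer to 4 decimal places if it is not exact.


SJF order (ascending): [5, 5, 8, 10, 11, 15]
Completion times:
  Job 1: burst=5, C=5
  Job 2: burst=5, C=10
  Job 3: burst=8, C=18
  Job 4: burst=10, C=28
  Job 5: burst=11, C=39
  Job 6: burst=15, C=54
Average completion = 154/6 = 25.6667

25.6667


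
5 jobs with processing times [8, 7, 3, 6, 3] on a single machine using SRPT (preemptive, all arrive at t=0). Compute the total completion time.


Since all jobs arrive at t=0, SRPT equals SPT ordering.
SPT order: [3, 3, 6, 7, 8]
Completion times:
  Job 1: p=3, C=3
  Job 2: p=3, C=6
  Job 3: p=6, C=12
  Job 4: p=7, C=19
  Job 5: p=8, C=27
Total completion time = 3 + 6 + 12 + 19 + 27 = 67

67


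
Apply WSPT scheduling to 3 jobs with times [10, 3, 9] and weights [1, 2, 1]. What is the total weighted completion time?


Compute p/w ratios and sort ascending (WSPT): [(3, 2), (9, 1), (10, 1)]
Compute weighted completion times:
  Job (p=3,w=2): C=3, w*C=2*3=6
  Job (p=9,w=1): C=12, w*C=1*12=12
  Job (p=10,w=1): C=22, w*C=1*22=22
Total weighted completion time = 40

40


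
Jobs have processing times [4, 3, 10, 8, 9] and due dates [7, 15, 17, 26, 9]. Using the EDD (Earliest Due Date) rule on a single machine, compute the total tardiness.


Sort by due date (EDD order): [(4, 7), (9, 9), (3, 15), (10, 17), (8, 26)]
Compute completion times and tardiness:
  Job 1: p=4, d=7, C=4, tardiness=max(0,4-7)=0
  Job 2: p=9, d=9, C=13, tardiness=max(0,13-9)=4
  Job 3: p=3, d=15, C=16, tardiness=max(0,16-15)=1
  Job 4: p=10, d=17, C=26, tardiness=max(0,26-17)=9
  Job 5: p=8, d=26, C=34, tardiness=max(0,34-26)=8
Total tardiness = 22

22


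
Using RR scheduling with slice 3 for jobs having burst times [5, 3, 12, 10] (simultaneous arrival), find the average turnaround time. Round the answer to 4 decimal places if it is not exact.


Time quantum = 3
Execution trace:
  J1 runs 3 units, time = 3
  J2 runs 3 units, time = 6
  J3 runs 3 units, time = 9
  J4 runs 3 units, time = 12
  J1 runs 2 units, time = 14
  J3 runs 3 units, time = 17
  J4 runs 3 units, time = 20
  J3 runs 3 units, time = 23
  J4 runs 3 units, time = 26
  J3 runs 3 units, time = 29
  J4 runs 1 units, time = 30
Finish times: [14, 6, 29, 30]
Average turnaround = 79/4 = 19.75

19.75


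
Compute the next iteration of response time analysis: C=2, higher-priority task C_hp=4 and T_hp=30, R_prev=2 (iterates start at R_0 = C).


R_next = C + ceil(R_prev / T_hp) * C_hp
ceil(2 / 30) = ceil(0.0667) = 1
Interference = 1 * 4 = 4
R_next = 2 + 4 = 6

6
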